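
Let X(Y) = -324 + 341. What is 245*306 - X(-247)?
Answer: 74953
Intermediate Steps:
X(Y) = 17
245*306 - X(-247) = 245*306 - 1*17 = 74970 - 17 = 74953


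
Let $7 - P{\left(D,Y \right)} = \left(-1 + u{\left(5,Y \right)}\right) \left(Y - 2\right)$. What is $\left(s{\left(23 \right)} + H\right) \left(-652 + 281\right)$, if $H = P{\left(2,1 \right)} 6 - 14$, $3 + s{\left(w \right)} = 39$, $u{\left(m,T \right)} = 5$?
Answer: $-32648$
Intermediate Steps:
$P{\left(D,Y \right)} = 15 - 4 Y$ ($P{\left(D,Y \right)} = 7 - \left(-1 + 5\right) \left(Y - 2\right) = 7 - 4 \left(-2 + Y\right) = 7 - \left(-8 + 4 Y\right) = 15 - 4 Y$)
$s{\left(w \right)} = 36$ ($s{\left(w \right)} = -3 + 39 = 36$)
$H = 52$ ($H = \left(15 - 4\right) 6 - 14 = 11 \cdot 6 - 14 = 66 - 14 = 52$)
$\left(s{\left(23 \right)} + H\right) \left(-652 + 281\right) = \left(36 + 52\right) \left(-652 + 281\right) = 88 \left(-371\right) = -32648$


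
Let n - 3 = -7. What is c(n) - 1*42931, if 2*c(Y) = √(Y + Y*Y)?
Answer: -42931 + √3 ≈ -42929.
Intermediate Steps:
n = -4 (n = 3 - 7 = -4)
c(Y) = √(Y + Y²)/2 (c(Y) = √(Y + Y*Y)/2 = √(Y + Y²)/2)
c(n) - 1*42931 = √(-4*(1 - 4))/2 - 1*42931 = √(-4*(-3))/2 - 42931 = √12/2 - 42931 = (2*√3)/2 - 42931 = √3 - 42931 = -42931 + √3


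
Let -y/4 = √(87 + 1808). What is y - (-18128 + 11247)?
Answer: 6881 - 4*√1895 ≈ 6706.9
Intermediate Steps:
y = -4*√1895 (y = -4*√(87 + 1808) = -4*√1895 ≈ -174.13)
y - (-18128 + 11247) = -4*√1895 - (-18128 + 11247) = -4*√1895 - 1*(-6881) = -4*√1895 + 6881 = 6881 - 4*√1895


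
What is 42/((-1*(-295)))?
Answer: 42/295 ≈ 0.14237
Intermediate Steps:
42/((-1*(-295))) = 42/295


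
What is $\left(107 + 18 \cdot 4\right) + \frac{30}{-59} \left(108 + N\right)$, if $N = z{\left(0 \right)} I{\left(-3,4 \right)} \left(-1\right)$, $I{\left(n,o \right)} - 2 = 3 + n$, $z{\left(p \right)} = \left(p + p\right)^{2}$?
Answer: $\frac{7321}{59} \approx 124.08$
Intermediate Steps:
$z{\left(p \right)} = 4 p^{2}$ ($z{\left(p \right)} = \left(2 p\right)^{2} = 4 p^{2}$)
$I{\left(n,o \right)} = 5 + n$ ($I{\left(n,o \right)} = 2 + \left(3 + n\right) = 5 + n$)
$N = 0$ ($N = 4 \cdot 0^{2} \left(5 - 3\right) \left(-1\right) = 4 \cdot 0 \cdot 2 \left(-1\right) = 0 \cdot 2 \left(-1\right) = 0 \left(-1\right) = 0$)
$\left(107 + 18 \cdot 4\right) + \frac{30}{-59} \left(108 + N\right) = \left(107 + 18 \cdot 4\right) + \frac{30}{-59} \left(108 + 0\right) = \left(107 + 72\right) + 30 \left(- \frac{1}{59}\right) 108 = 179 - \frac{3240}{59} = \frac{7321}{59}$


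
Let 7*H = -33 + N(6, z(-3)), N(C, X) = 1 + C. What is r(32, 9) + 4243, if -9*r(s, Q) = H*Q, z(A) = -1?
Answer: 29727/7 ≈ 4246.7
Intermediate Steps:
H = -26/7 (H = (-33 + (1 + 6))/7 = (-33 + 7)/7 = (⅐)*(-26) = -26/7 ≈ -3.7143)
r(s, Q) = 26*Q/63 (r(s, Q) = -(-26)*Q/63 = 26*Q/63)
r(32, 9) + 4243 = (26/63)*9 + 4243 = 26/7 + 4243 = 29727/7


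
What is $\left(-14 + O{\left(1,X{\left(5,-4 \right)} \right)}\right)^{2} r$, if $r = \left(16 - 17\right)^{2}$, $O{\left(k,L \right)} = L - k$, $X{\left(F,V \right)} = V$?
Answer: $361$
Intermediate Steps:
$r = 1$ ($r = \left(16 - 17\right)^{2} = \left(-1\right)^{2} = 1$)
$\left(-14 + O{\left(1,X{\left(5,-4 \right)} \right)}\right)^{2} r = \left(-14 - 5\right)^{2} \cdot 1 = \left(-19\right)^{2} \cdot 1 = 361 \cdot 1 = 361$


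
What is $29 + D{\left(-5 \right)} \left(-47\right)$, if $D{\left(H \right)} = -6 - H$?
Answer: $76$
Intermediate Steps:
$29 + D{\left(-5 \right)} \left(-47\right) = 29 + \left(-6 - -5\right) \left(-47\right) = 29 + \left(-6 + 5\right) \left(-47\right) = 29 - -47 = 29 + 47 = 76$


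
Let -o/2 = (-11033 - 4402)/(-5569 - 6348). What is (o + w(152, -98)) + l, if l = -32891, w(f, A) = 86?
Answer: -390968055/11917 ≈ -32808.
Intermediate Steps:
o = -30870/11917 (o = -2*(-11033 - 4402)/(-5569 - 6348) = -(-30870)/(-11917) = -(-30870)*(-1)/11917 = -2*15435/11917 = -30870/11917 ≈ -2.5904)
(o + w(152, -98)) + l = (-30870/11917 + 86) - 32891 = 993992/11917 - 32891 = -390968055/11917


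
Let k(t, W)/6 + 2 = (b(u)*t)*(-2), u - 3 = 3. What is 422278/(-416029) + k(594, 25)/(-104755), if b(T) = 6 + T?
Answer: -8645282998/43581117895 ≈ -0.19837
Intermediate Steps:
u = 6 (u = 3 + 3 = 6)
k(t, W) = -12 - 144*t (k(t, W) = -12 + 6*(((6 + 6)*t)*(-2)) = -12 + 6*((12*t)*(-2)) = -12 + 6*(-24*t) = -12 - 144*t)
422278/(-416029) + k(594, 25)/(-104755) = 422278/(-416029) + (-12 - 144*594)/(-104755) = 422278*(-1/416029) + (-12 - 85536)*(-1/104755) = -422278/416029 - 85548*(-1/104755) = -422278/416029 + 85548/104755 = -8645282998/43581117895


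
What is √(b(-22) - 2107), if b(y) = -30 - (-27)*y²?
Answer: √10931 ≈ 104.55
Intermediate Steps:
b(y) = -30 + 27*y²
√(b(-22) - 2107) = √((-30 + 27*(-22)²) - 2107) = √((-30 + 27*484) - 2107) = √((-30 + 13068) - 2107) = √(13038 - 2107) = √10931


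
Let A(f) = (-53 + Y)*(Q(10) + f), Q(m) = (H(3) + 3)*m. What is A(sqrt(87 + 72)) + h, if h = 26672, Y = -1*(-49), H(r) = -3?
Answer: 26672 - 4*sqrt(159) ≈ 26622.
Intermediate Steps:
Q(m) = 0 (Q(m) = (-3 + 3)*m = 0*m = 0)
Y = 49
A(f) = -4*f (A(f) = (-53 + 49)*(0 + f) = -4*f)
A(sqrt(87 + 72)) + h = -4*sqrt(87 + 72) + 26672 = -4*sqrt(159) + 26672 = 26672 - 4*sqrt(159)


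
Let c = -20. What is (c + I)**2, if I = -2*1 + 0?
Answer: 484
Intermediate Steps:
I = -2 (I = -2 + 0 = -2)
(c + I)**2 = (-20 - 2)**2 = (-22)**2 = 484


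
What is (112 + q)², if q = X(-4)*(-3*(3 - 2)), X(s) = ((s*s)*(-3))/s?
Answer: 5776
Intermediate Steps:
X(s) = -3*s (X(s) = (s²*(-3))/s = (-3*s²)/s = -3*s)
q = -36 (q = (-3*(-4))*(-3*(3 - 2)) = 12*(-3*1) = 12*(-3) = -36)
(112 + q)² = (112 - 36)² = 76² = 5776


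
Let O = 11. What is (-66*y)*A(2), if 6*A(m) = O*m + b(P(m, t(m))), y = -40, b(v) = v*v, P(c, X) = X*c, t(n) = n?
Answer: 16720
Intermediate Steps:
b(v) = v**2
A(m) = m**4/6 + 11*m/6 (A(m) = (11*m + (m*m)**2)/6 = (11*m + (m**2)**2)/6 = (11*m + m**4)/6 = (m**4 + 11*m)/6 = m**4/6 + 11*m/6)
(-66*y)*A(2) = (-66*(-40))*((1/6)*2*(11 + 2**3)) = 2640*((1/6)*2*(11 + 8)) = 2640*((1/6)*2*19) = 2640*(19/3) = 16720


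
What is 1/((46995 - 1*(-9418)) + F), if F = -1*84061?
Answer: -1/27648 ≈ -3.6169e-5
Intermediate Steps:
F = -84061
1/((46995 - 1*(-9418)) + F) = 1/((46995 - 1*(-9418)) - 84061) = 1/((46995 + 9418) - 84061) = 1/(56413 - 84061) = 1/(-27648) = -1/27648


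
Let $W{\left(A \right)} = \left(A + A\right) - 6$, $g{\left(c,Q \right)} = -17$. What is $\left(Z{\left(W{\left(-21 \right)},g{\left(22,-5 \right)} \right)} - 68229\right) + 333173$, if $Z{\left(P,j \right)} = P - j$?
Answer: $264913$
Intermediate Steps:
$W{\left(A \right)} = -6 + 2 A$ ($W{\left(A \right)} = 2 A - 6 = -6 + 2 A$)
$\left(Z{\left(W{\left(-21 \right)},g{\left(22,-5 \right)} \right)} - 68229\right) + 333173 = \left(\left(\left(-6 + 2 \left(-21\right)\right) - -17\right) - 68229\right) + 333173 = \left(\left(\left(-6 - 42\right) + 17\right) - 68229\right) + 333173 = \left(\left(-48 + 17\right) - 68229\right) + 333173 = \left(-31 - 68229\right) + 333173 = -68260 + 333173 = 264913$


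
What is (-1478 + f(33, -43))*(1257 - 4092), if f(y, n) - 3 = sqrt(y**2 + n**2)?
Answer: 4181625 - 2835*sqrt(2938) ≈ 4.0280e+6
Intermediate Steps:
f(y, n) = 3 + sqrt(n**2 + y**2) (f(y, n) = 3 + sqrt(y**2 + n**2) = 3 + sqrt(n**2 + y**2))
(-1478 + f(33, -43))*(1257 - 4092) = (-1478 + (3 + sqrt((-43)**2 + 33**2)))*(1257 - 4092) = (-1478 + (3 + sqrt(1849 + 1089)))*(-2835) = (-1478 + (3 + sqrt(2938)))*(-2835) = (-1475 + sqrt(2938))*(-2835) = 4181625 - 2835*sqrt(2938)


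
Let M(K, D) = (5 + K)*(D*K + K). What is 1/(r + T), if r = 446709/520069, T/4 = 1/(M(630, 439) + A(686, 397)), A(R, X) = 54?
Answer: 45771806800863/39315318900281 ≈ 1.1642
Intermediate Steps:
M(K, D) = (5 + K)*(K + D*K)
T = 2/88011027 (T = 4/(630*(5 + 630 + 5*439 + 439*630) + 54) = 4/(630*(5 + 630 + 2195 + 276570) + 54) = 4/(630*279400 + 54) = 4/(176022000 + 54) = 4/176022054 = 4*(1/176022054) = 2/88011027 ≈ 2.2724e-8)
r = 446709/520069 (r = 446709*(1/520069) = 446709/520069 ≈ 0.85894)
1/(r + T) = 1/(446709/520069 + 2/88011027) = 1/(39315318900281/45771806800863) = 45771806800863/39315318900281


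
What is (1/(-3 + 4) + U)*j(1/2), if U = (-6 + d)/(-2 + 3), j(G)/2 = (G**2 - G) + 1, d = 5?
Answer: 0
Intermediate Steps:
j(G) = 2 - 2*G + 2*G**2 (j(G) = 2*((G**2 - G) + 1) = 2*(1 + G**2 - G) = 2 - 2*G + 2*G**2)
U = -1 (U = (-6 + 5)/(-2 + 3) = -1/1 = -1*1 = -1)
(1/(-3 + 4) + U)*j(1/2) = (1/(-3 + 4) - 1)*(2 - 2/2 + 2*(1/2)**2) = (1/1 - 1)*(2 - 2*1/2 + 2*(1/2)**2) = (1 - 1)*(2 - 1 + 2*(1/4)) = 0*(2 - 1 + 1/2) = 0*(3/2) = 0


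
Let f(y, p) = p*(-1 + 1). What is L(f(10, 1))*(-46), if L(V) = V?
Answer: 0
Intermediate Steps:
f(y, p) = 0 (f(y, p) = p*0 = 0)
L(f(10, 1))*(-46) = 0*(-46) = 0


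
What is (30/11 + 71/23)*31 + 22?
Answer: 51167/253 ≈ 202.24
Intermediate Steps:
(30/11 + 71/23)*31 + 22 = (1471/253)*31 + 22 = 45601/253 + 22 = 51167/253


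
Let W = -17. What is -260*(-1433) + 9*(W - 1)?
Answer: 372418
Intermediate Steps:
-260*(-1433) + 9*(W - 1) = -260*(-1433) + 9*(-17 - 1) = 372580 + 9*(-18) = 372580 - 162 = 372418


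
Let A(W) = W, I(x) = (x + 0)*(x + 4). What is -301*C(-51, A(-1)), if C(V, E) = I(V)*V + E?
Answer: 36796648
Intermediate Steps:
I(x) = x*(4 + x)
C(V, E) = E + V²*(4 + V) (C(V, E) = (V*(4 + V))*V + E = V²*(4 + V) + E = E + V²*(4 + V))
-301*C(-51, A(-1)) = -301*(-1 + (-51)²*(4 - 51)) = -301*(-1 + 2601*(-47)) = -301*(-1 - 122247) = -301*(-122248) = 36796648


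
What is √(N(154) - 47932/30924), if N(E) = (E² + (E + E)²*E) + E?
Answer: √97176212334857/2577 ≈ 3825.3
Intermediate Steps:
N(E) = E + E² + 4*E³ (N(E) = (E² + (2*E)²*E) + E = (E² + (4*E²)*E) + E = (E² + 4*E³) + E = E + E² + 4*E³)
√(N(154) - 47932/30924) = √(154*(1 + 154 + 4*154²) - 47932/30924) = √(154*(1 + 154 + 4*23716) - 47932*1/30924) = √(154*(1 + 154 + 94864) - 11983/7731) = √(154*95019 - 11983/7731) = √(14632926 - 11983/7731) = √(113127138923/7731) = √97176212334857/2577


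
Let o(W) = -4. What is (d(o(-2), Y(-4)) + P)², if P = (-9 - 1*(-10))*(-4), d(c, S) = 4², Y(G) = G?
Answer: 144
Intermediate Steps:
d(c, S) = 16
P = -4 (P = (-9 + 10)*(-4) = 1*(-4) = -4)
(d(o(-2), Y(-4)) + P)² = (16 - 4)² = 12² = 144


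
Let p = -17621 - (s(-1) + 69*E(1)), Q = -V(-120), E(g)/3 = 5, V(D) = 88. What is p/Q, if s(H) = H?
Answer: 18655/88 ≈ 211.99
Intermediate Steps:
E(g) = 15 (E(g) = 3*5 = 15)
Q = -88 (Q = -1*88 = -88)
p = -18655 (p = -17621 - (-1 + 69*15) = -17621 - (-1 + 1035) = -17621 - 1*1034 = -17621 - 1034 = -18655)
p/Q = -18655/(-88) = -18655*(-1/88) = 18655/88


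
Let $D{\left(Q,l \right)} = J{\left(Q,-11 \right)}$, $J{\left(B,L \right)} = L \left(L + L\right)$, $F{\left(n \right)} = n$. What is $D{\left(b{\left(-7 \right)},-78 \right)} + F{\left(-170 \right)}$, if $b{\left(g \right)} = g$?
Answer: $72$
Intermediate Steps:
$J{\left(B,L \right)} = 2 L^{2}$ ($J{\left(B,L \right)} = L 2 L = 2 L^{2}$)
$D{\left(Q,l \right)} = 242$ ($D{\left(Q,l \right)} = 2 \left(-11\right)^{2} = 2 \cdot 121 = 242$)
$D{\left(b{\left(-7 \right)},-78 \right)} + F{\left(-170 \right)} = 242 - 170 = 72$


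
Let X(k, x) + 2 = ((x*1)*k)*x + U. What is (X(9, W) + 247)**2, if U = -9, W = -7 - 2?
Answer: 931225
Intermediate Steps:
W = -9
X(k, x) = -11 + k*x**2 (X(k, x) = -2 + (((x*1)*k)*x - 9) = -2 + ((x*k)*x - 9) = -2 + ((k*x)*x - 9) = -2 + (k*x**2 - 9) = -2 + (-9 + k*x**2) = -11 + k*x**2)
(X(9, W) + 247)**2 = ((-11 + 9*(-9)**2) + 247)**2 = ((-11 + 9*81) + 247)**2 = ((-11 + 729) + 247)**2 = (718 + 247)**2 = 965**2 = 931225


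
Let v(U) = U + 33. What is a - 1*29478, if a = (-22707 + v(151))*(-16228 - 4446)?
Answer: 465611024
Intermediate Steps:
v(U) = 33 + U
a = 465640502 (a = (-22707 + (33 + 151))*(-16228 - 4446) = (-22707 + 184)*(-20674) = -22523*(-20674) = 465640502)
a - 1*29478 = 465640502 - 1*29478 = 465640502 - 29478 = 465611024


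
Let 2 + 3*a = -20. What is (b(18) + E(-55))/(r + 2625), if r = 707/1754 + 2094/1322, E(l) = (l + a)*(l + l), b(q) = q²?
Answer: 24975665548/9137139045 ≈ 2.7334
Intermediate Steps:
a = -22/3 (a = -⅔ + (⅓)*(-20) = -⅔ - 20/3 = -22/3 ≈ -7.3333)
E(l) = 2*l*(-22/3 + l) (E(l) = (l - 22/3)*(l + l) = (-22/3 + l)*(2*l) = 2*l*(-22/3 + l))
r = 2303765/1159394 (r = 707*(1/1754) + 2094*(1/1322) = 707/1754 + 1047/661 = 2303765/1159394 ≈ 1.9870)
(b(18) + E(-55))/(r + 2625) = (18² + (⅔)*(-55)*(-22 + 3*(-55)))/(2303765/1159394 + 2625) = (324 + (⅔)*(-55)*(-22 - 165))/(3045713015/1159394) = (324 + (⅔)*(-55)*(-187))*(1159394/3045713015) = (324 + 20570/3)*(1159394/3045713015) = (21542/3)*(1159394/3045713015) = 24975665548/9137139045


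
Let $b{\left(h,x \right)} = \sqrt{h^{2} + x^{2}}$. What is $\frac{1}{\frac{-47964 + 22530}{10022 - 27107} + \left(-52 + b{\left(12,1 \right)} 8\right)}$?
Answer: $\frac{819117545}{109114522878} + \frac{64866050 \sqrt{145}}{54557261439} \approx 0.021824$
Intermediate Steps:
$\frac{1}{\frac{-47964 + 22530}{10022 - 27107} + \left(-52 + b{\left(12,1 \right)} 8\right)} = \frac{1}{\frac{-47964 + 22530}{10022 - 27107} - \left(52 - \sqrt{12^{2} + 1^{2}} \cdot 8\right)} = \frac{1}{- \frac{25434}{-17085} - \left(52 - \sqrt{144 + 1} \cdot 8\right)} = \frac{1}{\left(-25434\right) \left(- \frac{1}{17085}\right) - \left(52 - \sqrt{145} \cdot 8\right)} = \frac{1}{\frac{8478}{5695} - \left(52 - 8 \sqrt{145}\right)} = \frac{1}{- \frac{287662}{5695} + 8 \sqrt{145}}$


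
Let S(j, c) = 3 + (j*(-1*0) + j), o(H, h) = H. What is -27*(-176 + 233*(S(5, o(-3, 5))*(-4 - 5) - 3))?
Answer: 476577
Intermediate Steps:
S(j, c) = 3 + j (S(j, c) = 3 + (j*0 + j) = 3 + (0 + j) = 3 + j)
-27*(-176 + 233*(S(5, o(-3, 5))*(-4 - 5) - 3)) = -27*(-176 + 233*((3 + 5)*(-4 - 5) - 3)) = -27*(-176 + 233*(8*(-9) - 3)) = -27*(-176 + 233*(-72 - 3)) = -27*(-176 + 233*(-75)) = -27*(-176 - 17475) = -27*(-17651) = 476577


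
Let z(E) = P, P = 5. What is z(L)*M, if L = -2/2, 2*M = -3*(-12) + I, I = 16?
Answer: 130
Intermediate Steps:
M = 26 (M = (-3*(-12) + 16)/2 = (36 + 16)/2 = (½)*52 = 26)
L = -1 (L = -2*½ = -1)
z(E) = 5
z(L)*M = 5*26 = 130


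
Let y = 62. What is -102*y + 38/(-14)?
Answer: -44287/7 ≈ -6326.7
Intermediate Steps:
-102*y + 38/(-14) = -102*62 + 38/(-14) = -6324 + 38*(-1/14) = -6324 - 19/7 = -44287/7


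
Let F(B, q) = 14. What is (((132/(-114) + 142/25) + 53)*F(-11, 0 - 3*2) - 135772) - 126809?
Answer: -124343453/475 ≈ -2.6178e+5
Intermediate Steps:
(((132/(-114) + 142/25) + 53)*F(-11, 0 - 3*2) - 135772) - 126809 = (((132/(-114) + 142/25) + 53)*14 - 135772) - 126809 = (((132*(-1/114) + 142*(1/25)) + 53)*14 - 135772) - 126809 = (((-22/19 + 142/25) + 53)*14 - 135772) - 126809 = ((2148/475 + 53)*14 - 135772) - 126809 = ((27323/475)*14 - 135772) - 126809 = (382522/475 - 135772) - 126809 = -64109178/475 - 126809 = -124343453/475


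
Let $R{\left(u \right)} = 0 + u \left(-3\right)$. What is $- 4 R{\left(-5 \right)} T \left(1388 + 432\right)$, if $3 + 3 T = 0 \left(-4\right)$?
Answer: $109200$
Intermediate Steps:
$R{\left(u \right)} = - 3 u$ ($R{\left(u \right)} = 0 - 3 u = - 3 u$)
$T = -1$ ($T = -1 + \frac{0 \left(-4\right)}{3} = -1 + \frac{1}{3} \cdot 0 = -1 + 0 = -1$)
$- 4 R{\left(-5 \right)} T \left(1388 + 432\right) = - 4 \left(\left(-3\right) \left(-5\right)\right) \left(-1\right) \left(1388 + 432\right) = \left(-4\right) 15 \left(-1\right) 1820 = \left(-60\right) \left(-1\right) 1820 = 60 \cdot 1820 = 109200$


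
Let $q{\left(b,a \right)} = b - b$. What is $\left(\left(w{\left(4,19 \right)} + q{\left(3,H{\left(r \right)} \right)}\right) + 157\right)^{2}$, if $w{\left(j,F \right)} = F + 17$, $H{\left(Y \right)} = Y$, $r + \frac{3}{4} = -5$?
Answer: $37249$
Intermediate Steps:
$r = - \frac{23}{4}$ ($r = - \frac{3}{4} - 5 = - \frac{23}{4} \approx -5.75$)
$q{\left(b,a \right)} = 0$
$w{\left(j,F \right)} = 17 + F$
$\left(\left(w{\left(4,19 \right)} + q{\left(3,H{\left(r \right)} \right)}\right) + 157\right)^{2} = \left(\left(\left(17 + 19\right) + 0\right) + 157\right)^{2} = \left(\left(36 + 0\right) + 157\right)^{2} = \left(36 + 157\right)^{2} = 193^{2} = 37249$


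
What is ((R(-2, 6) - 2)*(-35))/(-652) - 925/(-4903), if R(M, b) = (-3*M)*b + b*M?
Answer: 2189205/1598378 ≈ 1.3696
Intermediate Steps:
R(M, b) = -2*M*b (R(M, b) = -3*M*b + M*b = -2*M*b)
((R(-2, 6) - 2)*(-35))/(-652) - 925/(-4903) = ((-2*(-2)*6 - 2)*(-35))/(-652) - 925/(-4903) = ((24 - 2)*(-35))*(-1/652) - 925*(-1/4903) = (22*(-35))*(-1/652) + 925/4903 = -770*(-1/652) + 925/4903 = 385/326 + 925/4903 = 2189205/1598378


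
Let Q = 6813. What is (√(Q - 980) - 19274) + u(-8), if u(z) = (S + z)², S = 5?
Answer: -19265 + √5833 ≈ -19189.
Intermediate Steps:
u(z) = (5 + z)²
(√(Q - 980) - 19274) + u(-8) = (√(6813 - 980) - 19274) + (5 - 8)² = (√5833 - 19274) + (-3)² = (-19274 + √5833) + 9 = -19265 + √5833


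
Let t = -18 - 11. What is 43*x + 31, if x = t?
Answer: -1216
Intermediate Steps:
t = -29
x = -29
43*x + 31 = 43*(-29) + 31 = -1247 + 31 = -1216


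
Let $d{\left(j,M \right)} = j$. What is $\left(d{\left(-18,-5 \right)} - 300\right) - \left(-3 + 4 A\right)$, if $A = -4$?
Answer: $-299$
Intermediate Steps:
$\left(d{\left(-18,-5 \right)} - 300\right) - \left(-3 + 4 A\right) = \left(-18 - 300\right) + \left(3 - -16\right) = -318 + \left(3 + 16\right) = -318 + 19 = -299$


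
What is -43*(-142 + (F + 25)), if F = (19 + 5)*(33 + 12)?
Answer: -41409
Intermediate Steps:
F = 1080 (F = 24*45 = 1080)
-43*(-142 + (F + 25)) = -43*(-142 + (1080 + 25)) = -43*(-142 + 1105) = -43*963 = -41409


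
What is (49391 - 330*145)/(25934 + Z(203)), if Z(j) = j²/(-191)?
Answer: 294331/4912185 ≈ 0.059919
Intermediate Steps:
Z(j) = -j²/191 (Z(j) = j²*(-1/191) = -j²/191)
(49391 - 330*145)/(25934 + Z(203)) = (49391 - 330*145)/(25934 - 1/191*203²) = (49391 - 47850)/(25934 - 1/191*41209) = 1541/(25934 - 41209/191) = 1541/(4912185/191) = 1541*(191/4912185) = 294331/4912185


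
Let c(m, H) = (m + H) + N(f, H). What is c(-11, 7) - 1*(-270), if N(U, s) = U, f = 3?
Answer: 269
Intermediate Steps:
c(m, H) = 3 + H + m (c(m, H) = (m + H) + 3 = (H + m) + 3 = 3 + H + m)
c(-11, 7) - 1*(-270) = (3 + 7 - 11) - 1*(-270) = -1 + 270 = 269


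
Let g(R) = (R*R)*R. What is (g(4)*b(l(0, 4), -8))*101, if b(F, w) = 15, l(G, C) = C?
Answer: 96960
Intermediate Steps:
g(R) = R³ (g(R) = R²*R = R³)
(g(4)*b(l(0, 4), -8))*101 = (4³*15)*101 = (64*15)*101 = 960*101 = 96960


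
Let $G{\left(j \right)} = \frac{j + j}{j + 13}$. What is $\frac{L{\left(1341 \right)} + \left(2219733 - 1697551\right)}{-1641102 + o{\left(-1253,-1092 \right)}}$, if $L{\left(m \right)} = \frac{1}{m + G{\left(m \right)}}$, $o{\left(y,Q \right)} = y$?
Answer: $- \frac{474766830713}{1493225881290} \approx -0.31795$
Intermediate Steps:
$G{\left(j \right)} = \frac{2 j}{13 + j}$
$L{\left(m \right)} = \frac{1}{m + \frac{2 m}{13 + m}}$
$\frac{L{\left(1341 \right)} + \left(2219733 - 1697551\right)}{-1641102 + o{\left(-1253,-1092 \right)}} = \frac{\frac{13 + 1341}{1341 \left(15 + 1341\right)} + \left(2219733 - 1697551\right)}{-1641102 - 1253} = \frac{\frac{1}{1341} \cdot \frac{1}{1356} \cdot 1354 + 522182}{-1642355} = \left(\frac{1}{1341} \cdot \frac{1}{1356} \cdot 1354 + 522182\right) \left(- \frac{1}{1642355}\right) = \left(\frac{677}{909198} + 522182\right) \left(- \frac{1}{1642355}\right) = \frac{474766830713}{909198} \left(- \frac{1}{1642355}\right) = - \frac{474766830713}{1493225881290}$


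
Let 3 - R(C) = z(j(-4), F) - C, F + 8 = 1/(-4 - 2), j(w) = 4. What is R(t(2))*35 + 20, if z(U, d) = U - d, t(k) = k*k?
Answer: -965/6 ≈ -160.83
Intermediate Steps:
t(k) = k²
F = -49/6 (F = -8 + 1/(-4 - 2) = -8 + 1/(-6) = -8 - ⅙ = -49/6 ≈ -8.1667)
R(C) = -55/6 + C (R(C) = 3 - ((4 - 1*(-49/6)) - C) = 3 - ((4 + 49/6) - C) = 3 - (73/6 - C) = 3 + (-73/6 + C) = -55/6 + C)
R(t(2))*35 + 20 = (-55/6 + 2²)*35 + 20 = (-55/6 + 4)*35 + 20 = -31/6*35 + 20 = -1085/6 + 20 = -965/6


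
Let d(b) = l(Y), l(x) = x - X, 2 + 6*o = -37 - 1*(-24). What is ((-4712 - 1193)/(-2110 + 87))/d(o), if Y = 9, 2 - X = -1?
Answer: 5905/12138 ≈ 0.48649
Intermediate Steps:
X = 3 (X = 2 - 1*(-1) = 2 + 1 = 3)
o = -5/2 (o = -⅓ + (-37 - 1*(-24))/6 = -⅓ + (-37 + 24)/6 = -⅓ + (⅙)*(-13) = -⅓ - 13/6 = -5/2 ≈ -2.5000)
l(x) = -3 + x (l(x) = x - 1*3 = x - 3 = -3 + x)
d(b) = 6 (d(b) = -3 + 9 = 6)
((-4712 - 1193)/(-2110 + 87))/d(o) = ((-4712 - 1193)/(-2110 + 87))/6 = -5905/(-2023)*(⅙) = -5905*(-1/2023)*(⅙) = (5905/2023)*(⅙) = 5905/12138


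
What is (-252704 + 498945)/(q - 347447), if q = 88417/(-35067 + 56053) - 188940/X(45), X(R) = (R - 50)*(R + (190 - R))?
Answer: -70131899210/98898535913 ≈ -0.70913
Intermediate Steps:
X(R) = -9500 + 190*R (X(R) = (-50 + R)*190 = -9500 + 190*R)
q = 57844157/284810 (q = 88417/(-35067 + 56053) - 188940/(-9500 + 190*45) = 88417/20986 - 188940/(-9500 + 8550) = 88417*(1/20986) - 188940/(-950) = 12631/2998 - 188940*(-1/950) = 12631/2998 + 18894/95 = 57844157/284810 ≈ 203.10)
(-252704 + 498945)/(q - 347447) = (-252704 + 498945)/(57844157/284810 - 347447) = 246241/(-98898535913/284810) = 246241*(-284810/98898535913) = -70131899210/98898535913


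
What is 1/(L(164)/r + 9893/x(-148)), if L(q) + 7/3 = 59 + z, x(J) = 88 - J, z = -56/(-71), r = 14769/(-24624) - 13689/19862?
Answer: -195616933396/519286126309 ≈ -0.37670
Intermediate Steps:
r = -11674441/9057072 (r = 14769*(-1/24624) - 13689*1/19862 = -547/912 - 13689/19862 = -11674441/9057072 ≈ -1.2890)
z = 56/71 (z = -56*(-1/71) = 56/71 ≈ 0.78873)
L(q) = 12238/213 (L(q) = -7/3 + (59 + 56/71) = -7/3 + 4245/71 = 12238/213)
1/(L(164)/r + 9893/x(-148)) = 1/(12238/(213*(-11674441/9057072)) + 9893/(88 - 1*(-148))) = 1/((12238/213)*(-9057072/11674441) + 9893/(88 + 148)) = 1/(-36946815712/828885311 + 9893/236) = 1/(-519286126309/195616933396) = -195616933396/519286126309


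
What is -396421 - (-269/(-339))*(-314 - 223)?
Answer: -44747422/113 ≈ -3.9600e+5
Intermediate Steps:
-396421 - (-269/(-339))*(-314 - 223) = -396421 - (-269*(-1/339))*(-537) = -396421 - 269*(-537)/339 = -396421 - 1*(-48151/113) = -396421 + 48151/113 = -44747422/113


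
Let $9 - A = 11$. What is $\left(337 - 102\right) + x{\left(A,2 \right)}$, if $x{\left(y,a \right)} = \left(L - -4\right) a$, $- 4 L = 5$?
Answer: $\frac{481}{2} \approx 240.5$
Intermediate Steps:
$L = - \frac{5}{4}$ ($L = \left(- \frac{1}{4}\right) 5 = - \frac{5}{4} \approx -1.25$)
$A = -2$ ($A = 9 - 11 = -2$)
$x{\left(y,a \right)} = \frac{11 a}{4}$ ($x{\left(y,a \right)} = \left(- \frac{5}{4} - -4\right) a = \left(- \frac{5}{4} + 4\right) a = \frac{11 a}{4}$)
$\left(337 - 102\right) + x{\left(A,2 \right)} = \left(337 - 102\right) + \frac{11}{4} \cdot 2 = 235 + \frac{11}{2} = \frac{481}{2}$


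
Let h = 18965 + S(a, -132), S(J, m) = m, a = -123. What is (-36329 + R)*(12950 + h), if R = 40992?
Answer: 148204129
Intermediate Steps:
h = 18833 (h = 18965 - 132 = 18833)
(-36329 + R)*(12950 + h) = (-36329 + 40992)*(12950 + 18833) = 4663*31783 = 148204129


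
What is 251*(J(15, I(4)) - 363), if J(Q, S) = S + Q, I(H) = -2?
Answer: -87850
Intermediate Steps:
J(Q, S) = Q + S
251*(J(15, I(4)) - 363) = 251*((15 - 2) - 363) = 251*(13 - 363) = 251*(-350) = -87850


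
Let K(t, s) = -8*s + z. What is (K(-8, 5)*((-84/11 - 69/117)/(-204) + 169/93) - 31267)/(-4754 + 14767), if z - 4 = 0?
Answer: -2361351854/754589693 ≈ -3.1293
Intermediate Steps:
z = 4 (z = 4 + 0 = 4)
K(t, s) = 4 - 8*s (K(t, s) = -8*s + 4 = 4 - 8*s)
(K(-8, 5)*((-84/11 - 69/117)/(-204) + 169/93) - 31267)/(-4754 + 14767) = ((4 - 8*5)*((-84/11 - 69/117)/(-204) + 169/93) - 31267)/(-4754 + 14767) = ((4 - 40)*((-84*1/11 - 69*1/117)*(-1/204) + 169*(1/93)) - 31267)/10013 = (-36*((-84/11 - 23/39)*(-1/204) + 169/93) - 31267)*(1/10013) = (-36*(-3529/429*(-1/204) + 169/93) - 31267)*(1/10013) = (-36*(3529/87516 + 169/93) - 31267)*(1/10013) = (-36*5039467/2712996 - 31267)*(1/10013) = (-5039467/75361 - 31267)*(1/10013) = -2361351854/75361*1/10013 = -2361351854/754589693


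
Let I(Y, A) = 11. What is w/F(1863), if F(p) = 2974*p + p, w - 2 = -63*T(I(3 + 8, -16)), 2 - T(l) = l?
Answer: 569/5542425 ≈ 0.00010266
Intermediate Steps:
T(l) = 2 - l
w = 569 (w = 2 - 63*(2 - 1*11) = 2 - 63*(2 - 11) = 2 - 63*(-9) = 2 + 567 = 569)
F(p) = 2975*p
w/F(1863) = 569/((2975*1863)) = 569/5542425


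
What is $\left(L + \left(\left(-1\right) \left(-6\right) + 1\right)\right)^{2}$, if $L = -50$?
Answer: $1849$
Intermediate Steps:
$\left(L + \left(\left(-1\right) \left(-6\right) + 1\right)\right)^{2} = \left(-50 + \left(\left(-1\right) \left(-6\right) + 1\right)\right)^{2} = \left(-50 + \left(6 + 1\right)\right)^{2} = \left(-50 + 7\right)^{2} = \left(-43\right)^{2} = 1849$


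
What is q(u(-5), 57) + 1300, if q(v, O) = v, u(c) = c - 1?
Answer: 1294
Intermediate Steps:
u(c) = -1 + c
q(u(-5), 57) + 1300 = (-1 - 5) + 1300 = -6 + 1300 = 1294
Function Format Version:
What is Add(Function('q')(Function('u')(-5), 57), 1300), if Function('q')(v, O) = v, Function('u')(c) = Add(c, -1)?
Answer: 1294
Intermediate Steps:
Function('u')(c) = Add(-1, c)
Add(Function('q')(Function('u')(-5), 57), 1300) = Add(Add(-1, -5), 1300) = Add(-6, 1300) = 1294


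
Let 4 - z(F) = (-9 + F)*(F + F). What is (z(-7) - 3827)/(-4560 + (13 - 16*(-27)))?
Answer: 4047/4115 ≈ 0.98347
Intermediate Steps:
z(F) = 4 - 2*F*(-9 + F) (z(F) = 4 - (-9 + F)*(F + F) = 4 - (-9 + F)*2*F = 4 - 2*F*(-9 + F))
(z(-7) - 3827)/(-4560 + (13 - 16*(-27))) = ((4 - 2*(-7)² + 18*(-7)) - 3827)/(-4560 + (13 - 16*(-27))) = ((4 - 2*49 - 126) - 3827)/(-4560 + (13 + 432)) = ((4 - 98 - 126) - 3827)/(-4560 + 445) = (-220 - 3827)/(-4115) = -4047*(-1/4115) = 4047/4115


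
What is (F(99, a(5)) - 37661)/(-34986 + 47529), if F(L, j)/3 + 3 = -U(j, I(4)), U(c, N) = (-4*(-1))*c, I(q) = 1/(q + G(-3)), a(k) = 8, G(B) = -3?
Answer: -37766/12543 ≈ -3.0109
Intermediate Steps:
I(q) = 1/(-3 + q) (I(q) = 1/(q - 3) = 1/(-3 + q))
U(c, N) = 4*c
F(L, j) = -9 - 12*j (F(L, j) = -9 + 3*(-4*j) = -9 - 12*j)
(F(99, a(5)) - 37661)/(-34986 + 47529) = ((-9 - 12*8) - 37661)/(-34986 + 47529) = ((-9 - 96) - 37661)/12543 = (-105 - 37661)*(1/12543) = -37766*1/12543 = -37766/12543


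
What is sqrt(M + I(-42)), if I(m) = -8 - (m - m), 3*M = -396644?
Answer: 2*I*sqrt(297501)/3 ≈ 363.62*I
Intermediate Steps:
M = -396644/3 (M = (1/3)*(-396644) = -396644/3 ≈ -1.3221e+5)
I(m) = -8 (I(m) = -8 - 1*0 = -8 + 0 = -8)
sqrt(M + I(-42)) = sqrt(-396644/3 - 8) = sqrt(-396668/3) = 2*I*sqrt(297501)/3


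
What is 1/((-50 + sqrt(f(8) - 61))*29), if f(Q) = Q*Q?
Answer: -50/72413 - sqrt(3)/72413 ≈ -0.00071440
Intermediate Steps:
f(Q) = Q**2
1/((-50 + sqrt(f(8) - 61))*29) = 1/((-50 + sqrt(8**2 - 61))*29) = 1/((-50 + sqrt(64 - 61))*29) = 1/((-50 + sqrt(3))*29) = 1/(-1450 + 29*sqrt(3))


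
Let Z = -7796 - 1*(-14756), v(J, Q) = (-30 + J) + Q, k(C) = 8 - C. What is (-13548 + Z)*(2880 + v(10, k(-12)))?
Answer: -18973440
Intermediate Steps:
v(J, Q) = -30 + J + Q
Z = 6960 (Z = -7796 + 14756 = 6960)
(-13548 + Z)*(2880 + v(10, k(-12))) = (-13548 + 6960)*(2880 + (-30 + 10 + (8 - 1*(-12)))) = -6588*(2880 + (-30 + 10 + (8 + 12))) = -6588*(2880 + (-30 + 10 + 20)) = -6588*(2880 + 0) = -6588*2880 = -18973440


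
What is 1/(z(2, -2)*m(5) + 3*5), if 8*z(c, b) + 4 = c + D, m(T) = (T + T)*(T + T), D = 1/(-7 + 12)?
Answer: -2/15 ≈ -0.13333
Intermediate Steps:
D = 1/5 ≈ 0.20000
m(T) = 4*T**2 (m(T) = (2*T)*(2*T) = 4*T**2)
z(c, b) = -19/40 + c/8 (z(c, b) = -1/2 + (c + 1/5)/8 = -1/2 + (1/5 + c)/8 = -1/2 + (1/40 + c/8) = -19/40 + c/8)
1/(z(2, -2)*m(5) + 3*5) = 1/((-19/40 + (1/8)*2)*(4*5**2) + 3*5) = 1/((-19/40 + 1/4)*(4*25) + 15) = 1/(-9/40*100 + 15) = 1/(-45/2 + 15) = 1/(-15/2) = -2/15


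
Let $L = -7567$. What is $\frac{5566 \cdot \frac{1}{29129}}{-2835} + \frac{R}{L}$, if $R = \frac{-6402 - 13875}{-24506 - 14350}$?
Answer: $- \frac{157667768347}{1156221839755080} \approx -0.00013636$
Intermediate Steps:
$R = \frac{6759}{12952}$ ($R = - \frac{20277}{-38856} = \left(-20277\right) \left(- \frac{1}{38856}\right) = \frac{6759}{12952} \approx 0.52185$)
$\frac{5566 \cdot \frac{1}{29129}}{-2835} + \frac{R}{L} = \frac{5566 \cdot \frac{1}{29129}}{-2835} + \frac{6759}{12952 \left(-7567\right)} = 5566 \cdot \frac{1}{29129} \left(- \frac{1}{2835}\right) + \frac{6759}{12952} \left(- \frac{1}{7567}\right) = \frac{5566}{29129} \left(- \frac{1}{2835}\right) - \frac{6759}{98007784} = - \frac{5566}{82580715} - \frac{6759}{98007784} = - \frac{157667768347}{1156221839755080}$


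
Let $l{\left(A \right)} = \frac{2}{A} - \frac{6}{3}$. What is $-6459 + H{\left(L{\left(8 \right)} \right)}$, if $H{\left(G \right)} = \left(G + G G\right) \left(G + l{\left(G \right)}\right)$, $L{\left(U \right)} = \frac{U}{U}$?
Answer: $-6457$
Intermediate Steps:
$L{\left(U \right)} = 1$
$l{\left(A \right)} = -2 + \frac{2}{A}$ ($l{\left(A \right)} = \frac{2}{A} - 2 = -2 + \frac{2}{A}$)
$H{\left(G \right)} = \left(G + G^{2}\right) \left(-2 + G + \frac{2}{G}\right)$ ($H{\left(G \right)} = \left(G + G G\right) \left(G - \left(2 - \frac{2}{G}\right)\right) = \left(G + G^{2}\right) \left(-2 + G + \frac{2}{G}\right)$)
$-6459 + H{\left(L{\left(8 \right)} \right)} = -6459 + \left(2 + 1^{2} \left(-1 + 1\right)\right) = -6459 + \left(2 + 1 \cdot 0\right) = -6459 + \left(2 + 0\right) = -6459 + 2 = -6457$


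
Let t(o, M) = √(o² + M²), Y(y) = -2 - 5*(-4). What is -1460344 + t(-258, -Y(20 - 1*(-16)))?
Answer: -1460344 + 6*√1858 ≈ -1.4601e+6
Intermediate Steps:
Y(y) = 18 (Y(y) = -2 + 20 = 18)
t(o, M) = √(M² + o²)
-1460344 + t(-258, -Y(20 - 1*(-16))) = -1460344 + √((-1*18)² + (-258)²) = -1460344 + √((-18)² + 66564) = -1460344 + √(324 + 66564) = -1460344 + √66888 = -1460344 + 6*√1858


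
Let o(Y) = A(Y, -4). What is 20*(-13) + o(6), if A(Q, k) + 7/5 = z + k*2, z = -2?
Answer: -1357/5 ≈ -271.40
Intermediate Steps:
A(Q, k) = -17/5 + 2*k (A(Q, k) = -7/5 + (-2 + k*2) = -7/5 + (-2 + 2*k) = -17/5 + 2*k)
o(Y) = -57/5 (o(Y) = -17/5 + 2*(-4) = -17/5 - 8 = -57/5)
20*(-13) + o(6) = 20*(-13) - 57/5 = -260 - 57/5 = -1357/5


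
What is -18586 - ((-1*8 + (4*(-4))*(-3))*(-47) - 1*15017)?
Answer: -1689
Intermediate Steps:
-18586 - ((-1*8 + (4*(-4))*(-3))*(-47) - 1*15017) = -18586 - ((-8 - 16*(-3))*(-47) - 15017) = -18586 - ((-8 + 48)*(-47) - 15017) = -18586 - (40*(-47) - 15017) = -18586 - (-1880 - 15017) = -18586 - 1*(-16897) = -18586 + 16897 = -1689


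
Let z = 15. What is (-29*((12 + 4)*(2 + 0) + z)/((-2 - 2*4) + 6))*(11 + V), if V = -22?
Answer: -14993/4 ≈ -3748.3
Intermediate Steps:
(-29*((12 + 4)*(2 + 0) + z)/((-2 - 2*4) + 6))*(11 + V) = (-29*((12 + 4)*(2 + 0) + 15)/((-2 - 2*4) + 6))*(11 - 22) = -29*(16*2 + 15)/((-2 - 8) + 6)*(-11) = -29*(32 + 15)/(-10 + 6)*(-11) = -1363/(-4)*(-11) = -1363*(-1)/4*(-11) = -29*(-47/4)*(-11) = (1363/4)*(-11) = -14993/4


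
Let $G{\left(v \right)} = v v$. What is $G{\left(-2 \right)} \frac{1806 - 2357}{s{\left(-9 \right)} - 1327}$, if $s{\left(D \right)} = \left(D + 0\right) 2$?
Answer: $\frac{2204}{1345} \approx 1.6387$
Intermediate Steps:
$G{\left(v \right)} = v^{2}$
$s{\left(D \right)} = 2 D$ ($s{\left(D \right)} = D 2 = 2 D$)
$G{\left(-2 \right)} \frac{1806 - 2357}{s{\left(-9 \right)} - 1327} = \left(-2\right)^{2} \frac{1806 - 2357}{2 \left(-9\right) - 1327} = 4 \left(- \frac{551}{-18 - 1327}\right) = 4 \left(- \frac{551}{-1345}\right) = 4 \left(\left(-551\right) \left(- \frac{1}{1345}\right)\right) = 4 \cdot \frac{551}{1345} = \frac{2204}{1345}$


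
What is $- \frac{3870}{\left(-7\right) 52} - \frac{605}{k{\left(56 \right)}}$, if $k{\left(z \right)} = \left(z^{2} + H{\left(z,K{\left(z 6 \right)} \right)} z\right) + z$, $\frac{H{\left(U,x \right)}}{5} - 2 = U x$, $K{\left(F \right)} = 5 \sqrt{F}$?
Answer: $\frac{5097220182095}{479428412008} - \frac{60500 \sqrt{21}}{658555511} \approx 10.631$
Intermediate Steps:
$H{\left(U,x \right)} = 10 + 5 U x$
$k{\left(z \right)} = z + z^{2} + z \left(10 + 25 \sqrt{6} z^{\frac{3}{2}}\right)$ ($k{\left(z \right)} = \left(z^{2} + \left(10 + 5 z 5 \sqrt{z 6}\right) z\right) + z = \left(z^{2} + \left(10 + 5 z 5 \sqrt{6 z}\right) z\right) + z = \left(z^{2} + \left(10 + 5 z 5 \sqrt{6} \sqrt{z}\right) z\right) + z = \left(z^{2} + \left(10 + 25 \sqrt{6} z^{\frac{3}{2}}\right) z\right) + z = \left(z^{2} + z \left(10 + 25 \sqrt{6} z^{\frac{3}{2}}\right)\right) + z = z + z^{2} + z \left(10 + 25 \sqrt{6} z^{\frac{3}{2}}\right)$)
$- \frac{3870}{\left(-7\right) 52} - \frac{605}{k{\left(56 \right)}} = - \frac{3870}{\left(-7\right) 52} - \frac{605}{56 \left(11 + 56 + 25 \sqrt{6} \cdot 56^{\frac{3}{2}}\right)} = - \frac{3870}{-364} - \frac{605}{56 \left(11 + 56 + 25 \sqrt{6} \cdot 112 \sqrt{14}\right)} = \left(-3870\right) \left(- \frac{1}{364}\right) - \frac{605}{56 \left(11 + 56 + 5600 \sqrt{21}\right)} = \frac{1935}{182} - \frac{605}{56 \left(67 + 5600 \sqrt{21}\right)} = \frac{1935}{182} - \frac{605}{3752 + 313600 \sqrt{21}}$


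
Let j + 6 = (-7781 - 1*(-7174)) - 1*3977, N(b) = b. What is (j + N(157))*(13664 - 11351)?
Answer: -10253529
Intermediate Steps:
j = -4590 (j = -6 + ((-7781 - 1*(-7174)) - 1*3977) = -6 + ((-7781 + 7174) - 3977) = -6 + (-607 - 3977) = -6 - 4584 = -4590)
(j + N(157))*(13664 - 11351) = (-4590 + 157)*(13664 - 11351) = -4433*2313 = -10253529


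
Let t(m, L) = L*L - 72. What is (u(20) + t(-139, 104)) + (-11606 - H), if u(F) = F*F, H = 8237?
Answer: -8699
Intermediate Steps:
t(m, L) = -72 + L**2 (t(m, L) = L**2 - 72 = -72 + L**2)
u(F) = F**2
(u(20) + t(-139, 104)) + (-11606 - H) = (20**2 + (-72 + 104**2)) + (-11606 - 1*8237) = (400 + (-72 + 10816)) + (-11606 - 8237) = (400 + 10744) - 19843 = 11144 - 19843 = -8699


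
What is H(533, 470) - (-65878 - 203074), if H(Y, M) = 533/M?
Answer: 126407973/470 ≈ 2.6895e+5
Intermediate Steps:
H(533, 470) - (-65878 - 203074) = 533/470 - (-65878 - 203074) = 533*(1/470) - 1*(-268952) = 533/470 + 268952 = 126407973/470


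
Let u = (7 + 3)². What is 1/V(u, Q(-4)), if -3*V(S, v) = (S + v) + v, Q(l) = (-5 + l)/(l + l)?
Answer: -12/409 ≈ -0.029340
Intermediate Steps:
u = 100 (u = 10² = 100)
Q(l) = (-5 + l)/(2*l) (Q(l) = (-5 + l)/((2*l)) = (-5 + l)*(1/(2*l)) = (-5 + l)/(2*l))
V(S, v) = -2*v/3 - S/3 (V(S, v) = -((S + v) + v)/3 = -(S + 2*v)/3 = -2*v/3 - S/3)
1/V(u, Q(-4)) = 1/(-(-5 - 4)/(3*(-4)) - ⅓*100) = 1/(-(-1)*(-9)/(3*4) - 100/3) = 1/(-⅔*9/8 - 100/3) = 1/(-¾ - 100/3) = 1/(-409/12) = -12/409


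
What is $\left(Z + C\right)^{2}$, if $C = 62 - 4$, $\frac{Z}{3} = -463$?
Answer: $1771561$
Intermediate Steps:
$Z = -1389$ ($Z = 3 \left(-463\right) = -1389$)
$C = 58$ ($C = 62 - 4 = 58$)
$\left(Z + C\right)^{2} = \left(-1389 + 58\right)^{2} = \left(-1331\right)^{2} = 1771561$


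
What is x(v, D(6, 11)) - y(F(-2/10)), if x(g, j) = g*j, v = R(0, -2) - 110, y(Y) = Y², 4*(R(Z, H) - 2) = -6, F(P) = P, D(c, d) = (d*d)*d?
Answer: -7287227/50 ≈ -1.4574e+5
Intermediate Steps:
D(c, d) = d³ (D(c, d) = d²*d = d³)
R(Z, H) = ½ (R(Z, H) = 2 + (¼)*(-6) = 2 - 3/2 = ½)
v = -219/2 (v = ½ - 110 = -219/2 ≈ -109.50)
x(v, D(6, 11)) - y(F(-2/10)) = -219/2*11³ - (-2/10)² = -219/2*1331 - (-2*⅒)² = -291489/2 - (-⅕)² = -291489/2 - 1*1/25 = -291489/2 - 1/25 = -7287227/50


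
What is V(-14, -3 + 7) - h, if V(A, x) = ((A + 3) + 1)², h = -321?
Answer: 421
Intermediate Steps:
V(A, x) = (4 + A)² (V(A, x) = ((3 + A) + 1)² = (4 + A)²)
V(-14, -3 + 7) - h = (4 - 14)² - 1*(-321) = (-10)² + 321 = 100 + 321 = 421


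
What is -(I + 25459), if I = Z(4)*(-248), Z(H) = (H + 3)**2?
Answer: -13307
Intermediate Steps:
Z(H) = (3 + H)**2
I = -12152 (I = (3 + 4)**2*(-248) = 7**2*(-248) = 49*(-248) = -12152)
-(I + 25459) = -(-12152 + 25459) = -1*13307 = -13307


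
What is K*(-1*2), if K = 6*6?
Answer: -72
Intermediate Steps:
K = 36
K*(-1*2) = 36*(-1*2) = 36*(-2) = -72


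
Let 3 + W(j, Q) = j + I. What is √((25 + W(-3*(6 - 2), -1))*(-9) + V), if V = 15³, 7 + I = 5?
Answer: 3*√367 ≈ 57.472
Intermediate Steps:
I = -2 (I = -7 + 5 = -2)
W(j, Q) = -5 + j (W(j, Q) = -3 + (j - 2) = -3 + (-2 + j) = -5 + j)
V = 3375
√((25 + W(-3*(6 - 2), -1))*(-9) + V) = √((25 + (-5 - 3*(6 - 2)))*(-9) + 3375) = √((25 + (-5 - 3*4))*(-9) + 3375) = √((25 + (-5 - 12))*(-9) + 3375) = √((25 - 17)*(-9) + 3375) = √(8*(-9) + 3375) = √(-72 + 3375) = √3303 = 3*√367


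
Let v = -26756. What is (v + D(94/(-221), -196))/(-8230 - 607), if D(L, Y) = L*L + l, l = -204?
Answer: 1316744524/431607917 ≈ 3.0508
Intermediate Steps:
D(L, Y) = -204 + L² (D(L, Y) = L*L - 204 = L² - 204 = -204 + L²)
(v + D(94/(-221), -196))/(-8230 - 607) = (-26756 + (-204 + (94/(-221))²))/(-8230 - 607) = (-26756 + (-204 + (94*(-1/221))²))/(-8837) = (-26756 + (-204 + (-94/221)²))*(-1/8837) = (-26756 + (-204 + 8836/48841))*(-1/8837) = (-26756 - 9954728/48841)*(-1/8837) = -1316744524/48841*(-1/8837) = 1316744524/431607917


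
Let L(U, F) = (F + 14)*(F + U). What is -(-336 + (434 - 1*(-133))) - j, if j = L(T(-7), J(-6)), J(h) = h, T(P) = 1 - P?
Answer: -247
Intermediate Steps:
L(U, F) = (14 + F)*(F + U)
j = 16 (j = (-6)² + 14*(-6) + 14*(1 - 1*(-7)) - 6*(1 - 1*(-7)) = 36 - 84 + 14*(1 + 7) - 6*(1 + 7) = 36 - 84 + 14*8 - 6*8 = 36 - 84 + 112 - 48 = 16)
-(-336 + (434 - 1*(-133))) - j = -(-336 + (434 - 1*(-133))) - 1*16 = -(-336 + (434 + 133)) - 16 = -(-336 + 567) - 16 = -1*231 - 16 = -231 - 16 = -247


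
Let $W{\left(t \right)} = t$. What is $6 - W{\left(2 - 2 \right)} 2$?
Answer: $0$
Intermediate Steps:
$6 - W{\left(2 - 2 \right)} 2 = 6 - (2 - 2) 2 = 6 \left(-1\right) 0 \cdot 2 = 6 \cdot 0 \cdot 2 = 6 \cdot 0 = 0$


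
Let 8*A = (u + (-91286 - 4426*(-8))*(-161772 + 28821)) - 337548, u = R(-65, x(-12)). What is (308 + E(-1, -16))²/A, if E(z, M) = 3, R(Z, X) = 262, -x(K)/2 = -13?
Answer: 193442/1857174673 ≈ 0.00010416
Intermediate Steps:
x(K) = 26 (x(K) = -2*(-13) = 26)
u = 262
A = 1857174673/2 (A = ((262 + (-91286 - 4426*(-8))*(-161772 + 28821)) - 337548)/8 = ((262 + (-91286 + 35408)*(-132951)) - 337548)/8 = ((262 - 55878*(-132951)) - 337548)/8 = ((262 + 7429035978) - 337548)/8 = (7429036240 - 337548)/8 = (⅛)*7428698692 = 1857174673/2 ≈ 9.2859e+8)
(308 + E(-1, -16))²/A = (308 + 3)²/(1857174673/2) = 311²*(2/1857174673) = 96721*(2/1857174673) = 193442/1857174673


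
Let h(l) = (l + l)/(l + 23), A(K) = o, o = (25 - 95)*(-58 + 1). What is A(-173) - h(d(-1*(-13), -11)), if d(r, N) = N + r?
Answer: 99746/25 ≈ 3989.8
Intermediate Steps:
o = 3990 (o = -70*(-57) = 3990)
A(K) = 3990
h(l) = 2*l/(23 + l) (h(l) = (2*l)/(23 + l) = 2*l/(23 + l))
A(-173) - h(d(-1*(-13), -11)) = 3990 - 2*(-11 - 1*(-13))/(23 + (-11 - 1*(-13))) = 3990 - 2*(-11 + 13)/(23 + (-11 + 13)) = 3990 - 2*2/(23 + 2) = 3990 - 2*2/25 = 3990 - 1*4/25 = 3990 - 4/25 = 99746/25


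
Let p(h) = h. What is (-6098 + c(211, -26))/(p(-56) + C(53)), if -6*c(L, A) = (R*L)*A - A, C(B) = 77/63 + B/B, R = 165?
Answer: -325716/121 ≈ -2691.9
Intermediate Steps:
C(B) = 20/9 (C(B) = 77*(1/63) + 1 = 11/9 + 1 = 20/9)
c(L, A) = A/6 - 55*A*L/2 (c(L, A) = -((165*L)*A - A)/6 = -(165*A*L - A)/6 = -(-A + 165*A*L)/6 = A/6 - 55*A*L/2)
(-6098 + c(211, -26))/(p(-56) + C(53)) = (-6098 + (⅙)*(-26)*(1 - 165*211))/(-56 + 20/9) = (-6098 + (⅙)*(-26)*(1 - 34815))/(-484/9) = (-6098 + (⅙)*(-26)*(-34814))*(-9/484) = (-6098 + 452582/3)*(-9/484) = (434288/3)*(-9/484) = -325716/121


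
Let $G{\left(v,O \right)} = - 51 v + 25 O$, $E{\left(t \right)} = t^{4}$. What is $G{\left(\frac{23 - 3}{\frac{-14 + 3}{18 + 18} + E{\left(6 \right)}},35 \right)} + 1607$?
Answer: $\frac{23147234}{9329} \approx 2481.2$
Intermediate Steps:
$G{\left(\frac{23 - 3}{\frac{-14 + 3}{18 + 18} + E{\left(6 \right)}},35 \right)} + 1607 = \left(- 51 \frac{23 - 3}{\frac{-14 + 3}{18 + 18} + 6^{4}} + 25 \cdot 35\right) + 1607 = \left(- 51 \frac{20}{- \frac{11}{36} + 1296} + 875\right) + 1607 = \left(- 51 \frac{20}{\frac{46645}{36}} + 875\right) + 1607 = \left(- 51 \cdot 20 \cdot \frac{36}{46645} + 875\right) + 1607 = \left(\left(-51\right) \frac{144}{9329} + 875\right) + 1607 = \left(- \frac{7344}{9329} + 875\right) + 1607 = \frac{8155531}{9329} + 1607 = \frac{23147234}{9329}$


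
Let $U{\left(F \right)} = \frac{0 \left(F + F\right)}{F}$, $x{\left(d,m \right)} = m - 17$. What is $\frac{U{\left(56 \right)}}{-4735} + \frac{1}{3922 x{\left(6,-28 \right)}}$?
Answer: $- \frac{1}{176490} \approx -5.666 \cdot 10^{-6}$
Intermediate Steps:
$x{\left(d,m \right)} = -17 + m$
$U{\left(F \right)} = 0$ ($U{\left(F \right)} = \frac{0 \cdot 2 F}{F} = \frac{0}{F} = 0$)
$\frac{U{\left(56 \right)}}{-4735} + \frac{1}{3922 x{\left(6,-28 \right)}} = \frac{0}{-4735} + \frac{1}{3922 \left(-17 - 28\right)} = 0 \left(- \frac{1}{4735}\right) + \frac{1}{3922 \left(-45\right)} = 0 + \frac{1}{3922} \left(- \frac{1}{45}\right) = 0 - \frac{1}{176490} = - \frac{1}{176490}$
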